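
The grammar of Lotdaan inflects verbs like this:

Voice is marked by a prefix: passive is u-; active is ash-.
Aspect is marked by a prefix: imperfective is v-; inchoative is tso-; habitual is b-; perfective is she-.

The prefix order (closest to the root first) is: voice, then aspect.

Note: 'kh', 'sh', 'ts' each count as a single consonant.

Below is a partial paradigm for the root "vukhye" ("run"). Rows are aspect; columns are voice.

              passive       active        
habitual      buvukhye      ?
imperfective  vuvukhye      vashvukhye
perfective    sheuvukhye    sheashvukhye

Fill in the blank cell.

bashvukhye

Attach voice active ash- → ashvukhye.
Attach aspect habitual b- → bashvukhye.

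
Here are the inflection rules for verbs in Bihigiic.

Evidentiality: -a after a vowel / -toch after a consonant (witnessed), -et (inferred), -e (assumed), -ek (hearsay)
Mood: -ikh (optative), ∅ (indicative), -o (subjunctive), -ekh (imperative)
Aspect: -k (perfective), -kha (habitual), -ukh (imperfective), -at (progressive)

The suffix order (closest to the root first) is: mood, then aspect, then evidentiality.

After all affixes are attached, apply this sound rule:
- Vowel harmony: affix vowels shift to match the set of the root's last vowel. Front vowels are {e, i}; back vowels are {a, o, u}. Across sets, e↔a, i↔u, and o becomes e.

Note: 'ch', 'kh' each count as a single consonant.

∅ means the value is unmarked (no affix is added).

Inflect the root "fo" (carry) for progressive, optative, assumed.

foukhata

Attach mood optative -ikh → foikh.
Attach aspect progressive -at → foikhat.
Attach evidentiality assumed -e → foikhate.
Apply vowel harmony: foikhate → foukhata.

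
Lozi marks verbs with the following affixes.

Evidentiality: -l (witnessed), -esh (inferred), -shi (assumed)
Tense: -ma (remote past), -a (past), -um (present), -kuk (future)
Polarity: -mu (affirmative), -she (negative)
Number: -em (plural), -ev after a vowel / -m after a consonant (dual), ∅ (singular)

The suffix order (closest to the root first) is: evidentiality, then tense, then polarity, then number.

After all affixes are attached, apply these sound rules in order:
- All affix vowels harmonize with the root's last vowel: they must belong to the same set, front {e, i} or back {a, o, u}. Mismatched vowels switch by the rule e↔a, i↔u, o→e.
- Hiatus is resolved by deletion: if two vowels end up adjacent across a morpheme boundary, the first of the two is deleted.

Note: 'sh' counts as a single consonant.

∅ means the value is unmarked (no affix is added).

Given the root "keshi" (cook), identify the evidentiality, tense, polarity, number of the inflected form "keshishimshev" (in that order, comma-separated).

assumed, present, negative, dual

Segment: keshi-shi-um-she-ev.
evidentiality: -shi → assumed.
tense: -um → present.
polarity: -she → negative.
number: -ev/m → dual.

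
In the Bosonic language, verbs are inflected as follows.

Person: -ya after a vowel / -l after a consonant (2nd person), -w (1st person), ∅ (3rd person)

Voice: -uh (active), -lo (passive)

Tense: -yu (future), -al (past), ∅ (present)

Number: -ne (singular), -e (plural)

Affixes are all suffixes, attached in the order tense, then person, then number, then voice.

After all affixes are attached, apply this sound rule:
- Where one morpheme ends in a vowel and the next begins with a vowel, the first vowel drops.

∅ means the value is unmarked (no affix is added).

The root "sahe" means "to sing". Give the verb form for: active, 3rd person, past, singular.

Attach tense past -al → saheal.
person = 3rd person: zero marking, form stays saheal.
Attach number singular -ne → sahealne.
Attach voice active -uh → sahealneuh.
Apply vowel deletion: sahealneuh → sahalnuh.

sahalnuh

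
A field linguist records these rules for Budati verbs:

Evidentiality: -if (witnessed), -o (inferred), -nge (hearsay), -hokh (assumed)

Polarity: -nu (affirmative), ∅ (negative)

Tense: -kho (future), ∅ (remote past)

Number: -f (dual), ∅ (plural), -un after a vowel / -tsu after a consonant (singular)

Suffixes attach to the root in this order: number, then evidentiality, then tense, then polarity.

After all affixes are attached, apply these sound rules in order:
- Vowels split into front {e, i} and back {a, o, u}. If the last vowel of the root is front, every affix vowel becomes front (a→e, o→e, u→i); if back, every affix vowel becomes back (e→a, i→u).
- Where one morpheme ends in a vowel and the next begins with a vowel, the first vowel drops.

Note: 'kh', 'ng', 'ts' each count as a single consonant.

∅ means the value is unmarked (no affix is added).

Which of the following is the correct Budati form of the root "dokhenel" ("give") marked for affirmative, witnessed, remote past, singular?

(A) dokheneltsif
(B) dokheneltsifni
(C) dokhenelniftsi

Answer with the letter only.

B

Attach number singular -tsu (after consonant 'l') → dokheneltsu.
Attach evidentiality witnessed -if → dokheneltsuif.
tense = remote past: zero marking, form stays dokheneltsuif.
Attach polarity affirmative -nu → dokheneltsuifnu.
Apply vowel harmony: dokheneltsuifnu → dokheneltsiifni.
Apply vowel deletion: dokheneltsiifni → dokheneltsifni.
So the correct form is dokheneltsifni, option (B).
(A) dokheneltsif is wrong: it uses negative instead of affirmative for polarity.
(C) dokhenelniftsi is wrong: it has the affixes in the wrong order.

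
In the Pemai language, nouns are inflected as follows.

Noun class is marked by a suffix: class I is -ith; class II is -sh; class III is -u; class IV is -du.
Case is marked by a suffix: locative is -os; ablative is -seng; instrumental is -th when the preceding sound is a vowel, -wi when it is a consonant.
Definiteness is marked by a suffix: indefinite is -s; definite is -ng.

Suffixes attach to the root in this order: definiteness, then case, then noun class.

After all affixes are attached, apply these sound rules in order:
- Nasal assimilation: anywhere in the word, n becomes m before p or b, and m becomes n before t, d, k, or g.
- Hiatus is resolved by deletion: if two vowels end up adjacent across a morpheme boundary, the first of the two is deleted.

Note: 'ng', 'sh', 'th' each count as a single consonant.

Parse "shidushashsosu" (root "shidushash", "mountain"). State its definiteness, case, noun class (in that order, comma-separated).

Segment: shidushash-s-os-u.
definiteness: -s → indefinite.
case: -os → locative.
noun class: -u → class III.

indefinite, locative, class III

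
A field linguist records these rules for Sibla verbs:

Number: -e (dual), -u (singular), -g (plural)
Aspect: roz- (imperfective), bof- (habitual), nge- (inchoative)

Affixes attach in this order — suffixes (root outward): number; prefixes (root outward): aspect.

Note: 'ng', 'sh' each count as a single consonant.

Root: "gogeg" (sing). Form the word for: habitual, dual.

bofgogege

Attach aspect habitual bof- → bofgogeg.
Attach number dual -e → bofgogege.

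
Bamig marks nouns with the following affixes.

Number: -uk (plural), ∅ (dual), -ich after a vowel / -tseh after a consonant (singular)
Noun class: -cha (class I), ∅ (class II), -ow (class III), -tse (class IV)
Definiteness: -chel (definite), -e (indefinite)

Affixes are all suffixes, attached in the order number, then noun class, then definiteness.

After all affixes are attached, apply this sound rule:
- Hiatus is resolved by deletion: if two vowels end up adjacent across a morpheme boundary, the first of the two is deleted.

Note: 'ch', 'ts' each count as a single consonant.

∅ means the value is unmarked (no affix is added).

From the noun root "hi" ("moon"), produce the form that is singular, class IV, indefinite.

Attach number singular -ich (after vowel 'i') → hiich.
Attach noun class class IV -tse → hiichtse.
Attach definiteness indefinite -e → hiichtsee.
Apply vowel deletion: hiichtsee → hichtse.

hichtse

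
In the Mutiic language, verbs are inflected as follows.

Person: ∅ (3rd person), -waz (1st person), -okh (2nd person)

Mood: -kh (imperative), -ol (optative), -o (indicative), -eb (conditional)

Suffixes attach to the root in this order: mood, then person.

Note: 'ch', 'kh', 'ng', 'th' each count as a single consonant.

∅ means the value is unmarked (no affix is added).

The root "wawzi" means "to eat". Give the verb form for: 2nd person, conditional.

Attach mood conditional -eb → wawzieb.
Attach person 2nd person -okh → wawziebokh.

wawziebokh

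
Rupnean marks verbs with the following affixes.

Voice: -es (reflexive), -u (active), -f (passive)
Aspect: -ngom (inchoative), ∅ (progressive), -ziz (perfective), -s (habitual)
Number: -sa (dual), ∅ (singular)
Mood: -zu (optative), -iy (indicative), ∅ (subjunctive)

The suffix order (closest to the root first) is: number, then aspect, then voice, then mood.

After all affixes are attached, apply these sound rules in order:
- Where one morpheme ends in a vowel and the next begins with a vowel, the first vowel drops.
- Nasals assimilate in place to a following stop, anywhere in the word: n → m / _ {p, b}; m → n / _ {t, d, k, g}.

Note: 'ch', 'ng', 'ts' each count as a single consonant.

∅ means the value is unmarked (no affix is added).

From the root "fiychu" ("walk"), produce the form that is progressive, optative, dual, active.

fiychusuzu

Attach number dual -sa → fiychusa.
aspect = progressive: zero marking, form stays fiychusa.
Attach voice active -u → fiychusau.
Attach mood optative -zu → fiychusauzu.
Apply vowel deletion: fiychusauzu → fiychusuzu.
Nasal assimilation: no change.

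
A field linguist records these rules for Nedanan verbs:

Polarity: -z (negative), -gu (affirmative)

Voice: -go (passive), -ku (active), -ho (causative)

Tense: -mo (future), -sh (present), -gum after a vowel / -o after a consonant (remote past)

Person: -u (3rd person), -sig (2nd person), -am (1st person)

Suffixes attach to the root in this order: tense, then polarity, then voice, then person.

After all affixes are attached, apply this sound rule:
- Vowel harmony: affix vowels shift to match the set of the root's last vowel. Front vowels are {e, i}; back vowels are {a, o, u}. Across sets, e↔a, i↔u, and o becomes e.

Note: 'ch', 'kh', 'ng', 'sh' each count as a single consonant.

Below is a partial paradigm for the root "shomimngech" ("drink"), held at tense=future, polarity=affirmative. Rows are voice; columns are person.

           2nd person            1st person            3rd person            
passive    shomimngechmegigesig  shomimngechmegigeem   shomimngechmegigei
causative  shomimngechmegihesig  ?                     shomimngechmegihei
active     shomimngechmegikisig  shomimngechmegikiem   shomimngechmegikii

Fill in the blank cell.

Attach tense future -mo → shomimngechmo.
Attach polarity affirmative -gu → shomimngechmogu.
Attach voice causative -ho → shomimngechmoguho.
Attach person 1st person -am → shomimngechmoguhoam.
Apply vowel harmony: shomimngechmoguhoam → shomimngechmegiheem.

shomimngechmegiheem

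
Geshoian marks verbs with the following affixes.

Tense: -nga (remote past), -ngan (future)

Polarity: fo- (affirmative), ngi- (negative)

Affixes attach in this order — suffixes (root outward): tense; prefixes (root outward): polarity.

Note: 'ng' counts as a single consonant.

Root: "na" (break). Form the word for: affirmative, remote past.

Attach tense remote past -nga → nanga.
Attach polarity affirmative fo- → fonanga.

fonanga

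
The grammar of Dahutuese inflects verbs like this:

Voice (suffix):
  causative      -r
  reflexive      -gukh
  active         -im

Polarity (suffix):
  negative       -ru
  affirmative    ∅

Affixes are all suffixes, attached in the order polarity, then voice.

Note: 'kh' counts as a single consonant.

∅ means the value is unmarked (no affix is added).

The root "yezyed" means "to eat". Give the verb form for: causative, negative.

Attach polarity negative -ru → yezyedru.
Attach voice causative -r → yezyedrur.

yezyedrur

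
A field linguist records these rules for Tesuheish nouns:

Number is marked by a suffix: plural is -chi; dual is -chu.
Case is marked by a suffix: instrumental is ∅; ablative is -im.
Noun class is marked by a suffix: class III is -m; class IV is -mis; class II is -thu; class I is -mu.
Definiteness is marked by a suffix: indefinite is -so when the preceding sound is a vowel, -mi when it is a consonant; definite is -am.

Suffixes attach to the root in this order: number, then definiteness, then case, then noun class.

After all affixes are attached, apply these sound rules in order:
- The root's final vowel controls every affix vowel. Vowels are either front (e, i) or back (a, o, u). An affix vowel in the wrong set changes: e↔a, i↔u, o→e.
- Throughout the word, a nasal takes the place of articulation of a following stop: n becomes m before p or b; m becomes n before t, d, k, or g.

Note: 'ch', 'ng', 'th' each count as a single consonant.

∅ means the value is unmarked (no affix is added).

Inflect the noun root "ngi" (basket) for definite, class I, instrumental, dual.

Attach number dual -chu → ngichu.
Attach definiteness definite -am → ngichuam.
case = instrumental: zero marking, form stays ngichuam.
Attach noun class class I -mu → ngichuammu.
Apply vowel harmony: ngichuammu → ngichiemmi.
Nasal assimilation: no change.

ngichiemmi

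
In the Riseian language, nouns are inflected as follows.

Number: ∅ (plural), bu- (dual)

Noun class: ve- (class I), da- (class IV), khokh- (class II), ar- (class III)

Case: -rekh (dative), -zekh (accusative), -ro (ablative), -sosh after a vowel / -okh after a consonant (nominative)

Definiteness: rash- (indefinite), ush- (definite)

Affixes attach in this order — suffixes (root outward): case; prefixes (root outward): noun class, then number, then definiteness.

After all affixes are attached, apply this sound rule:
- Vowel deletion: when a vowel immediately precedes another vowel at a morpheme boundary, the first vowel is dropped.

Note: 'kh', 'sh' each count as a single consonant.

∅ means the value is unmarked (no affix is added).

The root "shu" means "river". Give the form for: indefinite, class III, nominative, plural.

Attach case nominative -sosh (after vowel 'u') → shusosh.
Attach noun class class III ar- → arshusosh.
number = plural: zero marking, form stays arshusosh.
Attach definiteness indefinite rash- → rasharshusosh.
Vowel deletion: no change.

rasharshusosh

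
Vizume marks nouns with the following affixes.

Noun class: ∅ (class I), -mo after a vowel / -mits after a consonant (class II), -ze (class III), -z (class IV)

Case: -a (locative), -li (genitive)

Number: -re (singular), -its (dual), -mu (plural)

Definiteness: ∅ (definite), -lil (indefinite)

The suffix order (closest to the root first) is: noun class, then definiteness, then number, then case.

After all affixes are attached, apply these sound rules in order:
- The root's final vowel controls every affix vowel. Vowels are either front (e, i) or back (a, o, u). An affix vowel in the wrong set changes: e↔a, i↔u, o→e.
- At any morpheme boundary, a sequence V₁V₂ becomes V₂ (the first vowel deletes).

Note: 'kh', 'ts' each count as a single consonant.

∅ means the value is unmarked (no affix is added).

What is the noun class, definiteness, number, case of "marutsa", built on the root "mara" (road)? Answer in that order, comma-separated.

Segment: mara-its-a.
noun class: ∅ → class I.
definiteness: ∅ → definite.
number: -its → dual.
case: -a → locative.

class I, definite, dual, locative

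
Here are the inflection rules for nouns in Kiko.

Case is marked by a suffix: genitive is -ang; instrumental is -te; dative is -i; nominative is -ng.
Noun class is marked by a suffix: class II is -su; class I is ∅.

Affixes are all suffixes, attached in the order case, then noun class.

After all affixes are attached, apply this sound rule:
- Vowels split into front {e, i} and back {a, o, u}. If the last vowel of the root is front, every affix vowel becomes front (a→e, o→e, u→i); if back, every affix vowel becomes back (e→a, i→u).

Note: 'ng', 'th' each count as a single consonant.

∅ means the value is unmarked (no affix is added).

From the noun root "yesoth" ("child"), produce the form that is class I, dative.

Attach case dative -i → yesothi.
noun class = class I: zero marking, form stays yesothi.
Apply vowel harmony: yesothi → yesothu.

yesothu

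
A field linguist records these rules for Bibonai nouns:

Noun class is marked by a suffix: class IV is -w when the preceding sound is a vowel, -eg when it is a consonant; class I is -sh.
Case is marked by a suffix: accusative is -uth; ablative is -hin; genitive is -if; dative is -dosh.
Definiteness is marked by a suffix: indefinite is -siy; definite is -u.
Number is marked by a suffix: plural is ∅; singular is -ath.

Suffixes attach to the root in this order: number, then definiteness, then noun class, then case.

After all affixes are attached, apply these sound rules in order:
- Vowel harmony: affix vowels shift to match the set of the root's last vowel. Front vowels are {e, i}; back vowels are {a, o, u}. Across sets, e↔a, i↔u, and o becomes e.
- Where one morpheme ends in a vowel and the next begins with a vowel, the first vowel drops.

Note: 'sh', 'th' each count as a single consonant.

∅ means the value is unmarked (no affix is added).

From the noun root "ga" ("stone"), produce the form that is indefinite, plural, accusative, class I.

number = plural: zero marking, form stays ga.
Attach definiteness indefinite -siy → gasiy.
Attach noun class class I -sh → gasiysh.
Attach case accusative -uth → gasiyshuth.
Apply vowel harmony: gasiyshuth → gasuyshuth.
Vowel deletion: no change.

gasuyshuth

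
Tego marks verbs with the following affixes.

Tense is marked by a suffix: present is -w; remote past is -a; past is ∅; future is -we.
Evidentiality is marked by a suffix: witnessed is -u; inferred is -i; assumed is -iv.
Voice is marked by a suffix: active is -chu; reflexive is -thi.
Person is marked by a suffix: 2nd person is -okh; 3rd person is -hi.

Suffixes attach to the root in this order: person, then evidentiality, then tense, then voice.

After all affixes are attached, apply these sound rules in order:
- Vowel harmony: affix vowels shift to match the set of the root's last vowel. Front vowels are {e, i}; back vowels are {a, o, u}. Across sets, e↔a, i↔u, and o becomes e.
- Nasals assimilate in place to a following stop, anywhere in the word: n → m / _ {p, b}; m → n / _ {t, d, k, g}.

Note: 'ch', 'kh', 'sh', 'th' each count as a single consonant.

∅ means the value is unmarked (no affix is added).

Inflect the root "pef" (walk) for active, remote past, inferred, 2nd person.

pefekhiechi

Attach person 2nd person -okh → pefokh.
Attach evidentiality inferred -i → pefokhi.
Attach tense remote past -a → pefokhia.
Attach voice active -chu → pefokhiachu.
Apply vowel harmony: pefokhiachu → pefekhiechi.
Nasal assimilation: no change.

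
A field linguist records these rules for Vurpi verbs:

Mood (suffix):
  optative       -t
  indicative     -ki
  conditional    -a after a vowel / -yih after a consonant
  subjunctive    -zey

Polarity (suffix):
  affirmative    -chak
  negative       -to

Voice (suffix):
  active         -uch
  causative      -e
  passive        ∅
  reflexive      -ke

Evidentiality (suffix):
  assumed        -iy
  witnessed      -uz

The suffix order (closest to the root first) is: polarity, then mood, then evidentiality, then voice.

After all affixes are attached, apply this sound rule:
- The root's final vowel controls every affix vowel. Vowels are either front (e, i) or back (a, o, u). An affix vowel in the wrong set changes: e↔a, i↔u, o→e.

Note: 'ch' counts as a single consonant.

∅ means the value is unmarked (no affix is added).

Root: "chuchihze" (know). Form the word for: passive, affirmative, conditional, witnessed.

Attach polarity affirmative -chak → chuchihzechak.
Attach mood conditional -yih (after consonant 'k') → chuchihzechakyih.
Attach evidentiality witnessed -uz → chuchihzechakyihuz.
voice = passive: zero marking, form stays chuchihzechakyihuz.
Apply vowel harmony: chuchihzechakyihuz → chuchihzechekyihiz.

chuchihzechekyihiz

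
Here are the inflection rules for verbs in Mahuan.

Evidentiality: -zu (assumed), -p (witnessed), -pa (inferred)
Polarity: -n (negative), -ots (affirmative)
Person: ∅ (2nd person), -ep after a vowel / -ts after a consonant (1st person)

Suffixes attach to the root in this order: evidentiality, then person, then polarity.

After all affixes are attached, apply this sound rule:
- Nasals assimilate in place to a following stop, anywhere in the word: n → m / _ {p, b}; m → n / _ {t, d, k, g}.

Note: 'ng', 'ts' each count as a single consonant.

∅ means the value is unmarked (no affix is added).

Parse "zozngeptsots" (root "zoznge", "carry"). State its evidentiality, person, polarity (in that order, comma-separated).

witnessed, 1st person, affirmative

Segment: zoznge-p-ts-ots.
evidentiality: -p → witnessed.
person: -ep/ts → 1st person.
polarity: -ots → affirmative.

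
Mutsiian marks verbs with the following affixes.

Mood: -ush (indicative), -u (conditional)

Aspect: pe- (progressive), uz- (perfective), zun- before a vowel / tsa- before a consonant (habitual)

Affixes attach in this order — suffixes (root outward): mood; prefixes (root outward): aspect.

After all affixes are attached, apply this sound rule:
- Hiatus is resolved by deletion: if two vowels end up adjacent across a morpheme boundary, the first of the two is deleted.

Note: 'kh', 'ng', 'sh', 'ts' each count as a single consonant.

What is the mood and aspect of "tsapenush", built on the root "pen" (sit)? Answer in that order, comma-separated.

indicative, habitual

Segment: tsa-pen-ush.
mood: -ush → indicative.
aspect: zun/tsa- → habitual.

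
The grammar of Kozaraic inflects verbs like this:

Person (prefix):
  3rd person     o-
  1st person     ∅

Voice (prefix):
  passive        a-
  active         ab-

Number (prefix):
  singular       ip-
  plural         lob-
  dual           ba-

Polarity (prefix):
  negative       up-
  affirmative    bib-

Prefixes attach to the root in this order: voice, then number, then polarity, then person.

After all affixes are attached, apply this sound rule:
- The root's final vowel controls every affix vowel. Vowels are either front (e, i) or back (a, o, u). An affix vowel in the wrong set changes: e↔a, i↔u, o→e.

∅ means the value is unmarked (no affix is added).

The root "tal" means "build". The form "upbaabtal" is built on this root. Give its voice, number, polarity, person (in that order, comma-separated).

Segment: up-ba-ab-tal.
voice: ab- → active.
number: ba- → dual.
polarity: up- → negative.
person: ∅ → 1st person.

active, dual, negative, 1st person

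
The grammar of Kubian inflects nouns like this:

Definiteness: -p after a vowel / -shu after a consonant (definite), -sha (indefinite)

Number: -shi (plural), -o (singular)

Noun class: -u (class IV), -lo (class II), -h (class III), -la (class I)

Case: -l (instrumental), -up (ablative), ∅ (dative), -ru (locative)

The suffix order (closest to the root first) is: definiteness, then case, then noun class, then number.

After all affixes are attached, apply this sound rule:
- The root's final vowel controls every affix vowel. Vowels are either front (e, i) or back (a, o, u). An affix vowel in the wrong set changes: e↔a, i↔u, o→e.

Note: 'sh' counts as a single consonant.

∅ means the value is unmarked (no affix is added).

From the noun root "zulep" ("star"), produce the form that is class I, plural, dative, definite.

zulepshileshi

Attach definiteness definite -shu (after consonant 'p') → zulepshu.
case = dative: zero marking, form stays zulepshu.
Attach noun class class I -la → zulepshula.
Attach number plural -shi → zulepshulashi.
Apply vowel harmony: zulepshulashi → zulepshileshi.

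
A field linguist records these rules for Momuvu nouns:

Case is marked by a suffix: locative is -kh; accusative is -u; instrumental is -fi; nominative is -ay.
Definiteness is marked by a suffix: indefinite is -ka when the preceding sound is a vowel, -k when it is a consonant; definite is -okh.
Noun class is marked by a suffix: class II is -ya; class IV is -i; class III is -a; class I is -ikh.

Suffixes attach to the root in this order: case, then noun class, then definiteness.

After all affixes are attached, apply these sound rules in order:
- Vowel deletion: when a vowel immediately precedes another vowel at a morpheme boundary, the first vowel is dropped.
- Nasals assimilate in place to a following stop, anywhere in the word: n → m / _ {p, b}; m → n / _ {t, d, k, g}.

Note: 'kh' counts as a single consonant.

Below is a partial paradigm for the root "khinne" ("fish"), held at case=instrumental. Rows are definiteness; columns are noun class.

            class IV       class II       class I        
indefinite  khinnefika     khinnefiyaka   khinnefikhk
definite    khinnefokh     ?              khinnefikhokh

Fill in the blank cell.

Attach case instrumental -fi → khinnefi.
Attach noun class class II -ya → khinnefiya.
Attach definiteness definite -okh → khinnefiyaokh.
Apply vowel deletion: khinnefiyaokh → khinnefiyokh.
Nasal assimilation: no change.

khinnefiyokh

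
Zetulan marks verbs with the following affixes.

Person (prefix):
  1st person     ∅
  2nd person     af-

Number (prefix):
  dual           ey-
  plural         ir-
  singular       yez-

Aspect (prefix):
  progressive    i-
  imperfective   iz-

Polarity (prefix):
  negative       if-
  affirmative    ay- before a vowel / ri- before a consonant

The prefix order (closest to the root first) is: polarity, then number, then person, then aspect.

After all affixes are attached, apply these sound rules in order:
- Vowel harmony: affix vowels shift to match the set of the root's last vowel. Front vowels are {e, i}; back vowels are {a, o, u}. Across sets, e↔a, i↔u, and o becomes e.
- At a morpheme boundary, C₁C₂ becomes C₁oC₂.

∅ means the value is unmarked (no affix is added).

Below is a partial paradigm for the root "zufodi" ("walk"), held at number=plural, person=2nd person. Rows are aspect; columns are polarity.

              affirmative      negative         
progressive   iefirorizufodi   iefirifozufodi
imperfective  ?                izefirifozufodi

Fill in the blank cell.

Attach polarity affirmative ri- (before consonant 'z') → rizufodi.
Attach number plural ir- → irrizufodi.
Attach person 2nd person af- → afirrizufodi.
Attach aspect imperfective iz- → izafirrizufodi.
Apply vowel harmony: izafirrizufodi → izefirrizufodi.
Apply epenthesis: izefirrizufodi → izefirorizufodi.

izefirorizufodi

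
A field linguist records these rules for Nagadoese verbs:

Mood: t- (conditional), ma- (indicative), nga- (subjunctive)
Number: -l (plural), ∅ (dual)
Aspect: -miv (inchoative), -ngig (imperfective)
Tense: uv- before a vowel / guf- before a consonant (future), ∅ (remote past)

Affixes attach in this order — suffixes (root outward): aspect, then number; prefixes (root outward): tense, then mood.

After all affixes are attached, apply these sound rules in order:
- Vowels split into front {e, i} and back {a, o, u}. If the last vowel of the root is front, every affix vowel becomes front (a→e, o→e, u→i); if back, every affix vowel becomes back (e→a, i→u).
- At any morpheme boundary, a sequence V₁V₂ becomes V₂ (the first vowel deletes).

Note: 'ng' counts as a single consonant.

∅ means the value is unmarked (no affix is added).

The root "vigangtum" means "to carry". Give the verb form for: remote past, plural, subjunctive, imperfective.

ngavigangtumngugl

tense = remote past: zero marking, form stays vigangtum.
Attach mood subjunctive nga- → ngavigangtum.
Attach aspect imperfective -ngig → ngavigangtumngig.
Attach number plural -l → ngavigangtumngigl.
Apply vowel harmony: ngavigangtumngigl → ngavigangtumngugl.
Vowel deletion: no change.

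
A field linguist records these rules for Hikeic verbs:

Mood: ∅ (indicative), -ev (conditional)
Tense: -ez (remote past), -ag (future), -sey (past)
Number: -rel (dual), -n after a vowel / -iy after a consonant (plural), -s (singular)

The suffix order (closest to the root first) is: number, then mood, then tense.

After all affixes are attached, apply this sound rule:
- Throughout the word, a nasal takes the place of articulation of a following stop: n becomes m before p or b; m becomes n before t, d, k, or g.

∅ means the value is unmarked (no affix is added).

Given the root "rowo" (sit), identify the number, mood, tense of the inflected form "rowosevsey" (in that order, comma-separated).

singular, conditional, past

Segment: rowo-s-ev-sey.
number: -s → singular.
mood: -ev → conditional.
tense: -sey → past.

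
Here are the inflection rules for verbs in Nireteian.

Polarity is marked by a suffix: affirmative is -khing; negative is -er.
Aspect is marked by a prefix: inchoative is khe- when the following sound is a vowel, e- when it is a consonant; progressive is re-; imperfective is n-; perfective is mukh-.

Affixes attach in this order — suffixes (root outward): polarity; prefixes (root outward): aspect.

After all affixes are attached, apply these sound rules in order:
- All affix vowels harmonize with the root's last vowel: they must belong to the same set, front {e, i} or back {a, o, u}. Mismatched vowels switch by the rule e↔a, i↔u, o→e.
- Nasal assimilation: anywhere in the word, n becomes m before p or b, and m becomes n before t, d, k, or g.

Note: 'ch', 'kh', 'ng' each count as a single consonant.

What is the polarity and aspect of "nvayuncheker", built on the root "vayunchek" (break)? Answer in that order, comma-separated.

Segment: n-vayunchek-er.
polarity: -er → negative.
aspect: n- → imperfective.

negative, imperfective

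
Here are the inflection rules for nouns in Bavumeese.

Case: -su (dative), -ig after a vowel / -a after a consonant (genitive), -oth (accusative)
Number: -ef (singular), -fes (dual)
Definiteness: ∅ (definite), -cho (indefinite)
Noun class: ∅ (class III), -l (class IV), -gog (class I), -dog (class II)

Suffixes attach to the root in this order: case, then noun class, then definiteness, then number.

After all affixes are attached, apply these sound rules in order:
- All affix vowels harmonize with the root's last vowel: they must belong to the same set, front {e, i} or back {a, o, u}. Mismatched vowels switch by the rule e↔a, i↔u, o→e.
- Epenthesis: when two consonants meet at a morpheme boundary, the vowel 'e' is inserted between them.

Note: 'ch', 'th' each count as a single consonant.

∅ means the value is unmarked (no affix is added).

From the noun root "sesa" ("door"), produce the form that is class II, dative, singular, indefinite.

sesasudogechoaf

Attach case dative -su → sesasu.
Attach noun class class II -dog → sesasudog.
Attach definiteness indefinite -cho → sesasudogcho.
Attach number singular -ef → sesasudogchoef.
Apply vowel harmony: sesasudogchoef → sesasudogchoaf.
Apply epenthesis: sesasudogchoaf → sesasudogechoaf.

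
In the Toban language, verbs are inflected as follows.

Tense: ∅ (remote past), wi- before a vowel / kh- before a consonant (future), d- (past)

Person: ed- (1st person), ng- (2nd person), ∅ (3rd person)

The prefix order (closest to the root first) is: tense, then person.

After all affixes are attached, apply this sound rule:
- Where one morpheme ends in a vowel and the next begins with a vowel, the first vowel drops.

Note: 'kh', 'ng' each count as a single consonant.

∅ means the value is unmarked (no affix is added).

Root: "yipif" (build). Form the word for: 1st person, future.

Attach tense future kh- (before consonant 'y') → khyipif.
Attach person 1st person ed- → edkhyipif.
Vowel deletion: no change.

edkhyipif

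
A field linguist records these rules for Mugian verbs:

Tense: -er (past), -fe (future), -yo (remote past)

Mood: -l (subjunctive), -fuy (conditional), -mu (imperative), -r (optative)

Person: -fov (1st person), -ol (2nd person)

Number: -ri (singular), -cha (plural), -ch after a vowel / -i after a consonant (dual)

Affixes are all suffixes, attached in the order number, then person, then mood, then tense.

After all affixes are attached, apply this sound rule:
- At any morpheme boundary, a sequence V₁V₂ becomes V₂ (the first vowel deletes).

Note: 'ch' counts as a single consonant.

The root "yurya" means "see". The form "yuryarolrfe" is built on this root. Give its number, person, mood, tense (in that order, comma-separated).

Segment: yurya-ri-ol-r-fe.
number: -ri → singular.
person: -ol → 2nd person.
mood: -r → optative.
tense: -fe → future.

singular, 2nd person, optative, future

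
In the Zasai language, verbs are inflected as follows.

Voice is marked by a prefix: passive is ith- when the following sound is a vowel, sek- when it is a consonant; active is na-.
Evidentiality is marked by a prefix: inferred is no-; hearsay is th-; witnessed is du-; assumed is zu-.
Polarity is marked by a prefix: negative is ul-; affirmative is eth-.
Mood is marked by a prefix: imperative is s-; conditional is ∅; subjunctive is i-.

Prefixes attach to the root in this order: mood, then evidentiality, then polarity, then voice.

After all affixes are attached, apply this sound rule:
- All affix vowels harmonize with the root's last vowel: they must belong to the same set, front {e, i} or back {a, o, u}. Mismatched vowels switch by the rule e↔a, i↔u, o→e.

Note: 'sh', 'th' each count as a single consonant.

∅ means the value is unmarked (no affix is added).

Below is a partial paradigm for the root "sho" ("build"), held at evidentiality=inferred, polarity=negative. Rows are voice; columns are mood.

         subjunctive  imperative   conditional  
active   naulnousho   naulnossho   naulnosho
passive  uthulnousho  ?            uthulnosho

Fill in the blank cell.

uthulnossho

Attach mood imperative s- → ssho.
Attach evidentiality inferred no- → nossho.
Attach polarity negative ul- → ulnossho.
Attach voice passive ith- (before vowel 'u') → ithulnossho.
Apply vowel harmony: ithulnossho → uthulnossho.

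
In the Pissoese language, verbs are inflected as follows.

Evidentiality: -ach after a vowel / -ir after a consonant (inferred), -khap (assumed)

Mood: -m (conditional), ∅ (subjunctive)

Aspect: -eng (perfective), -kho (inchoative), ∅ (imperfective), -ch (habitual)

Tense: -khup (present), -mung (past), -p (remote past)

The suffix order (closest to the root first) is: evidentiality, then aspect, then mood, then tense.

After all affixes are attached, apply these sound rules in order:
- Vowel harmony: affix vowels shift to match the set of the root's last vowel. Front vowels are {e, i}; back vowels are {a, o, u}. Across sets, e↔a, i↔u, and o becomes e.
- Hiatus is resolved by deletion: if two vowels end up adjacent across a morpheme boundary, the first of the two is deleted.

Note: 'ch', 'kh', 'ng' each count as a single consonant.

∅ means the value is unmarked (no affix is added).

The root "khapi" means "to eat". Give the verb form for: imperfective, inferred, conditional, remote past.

Attach evidentiality inferred -ach (after vowel 'i') → khapiach.
aspect = imperfective: zero marking, form stays khapiach.
Attach mood conditional -m → khapiachm.
Attach tense remote past -p → khapiachmp.
Apply vowel harmony: khapiachmp → khapiechmp.
Apply vowel deletion: khapiechmp → khapechmp.

khapechmp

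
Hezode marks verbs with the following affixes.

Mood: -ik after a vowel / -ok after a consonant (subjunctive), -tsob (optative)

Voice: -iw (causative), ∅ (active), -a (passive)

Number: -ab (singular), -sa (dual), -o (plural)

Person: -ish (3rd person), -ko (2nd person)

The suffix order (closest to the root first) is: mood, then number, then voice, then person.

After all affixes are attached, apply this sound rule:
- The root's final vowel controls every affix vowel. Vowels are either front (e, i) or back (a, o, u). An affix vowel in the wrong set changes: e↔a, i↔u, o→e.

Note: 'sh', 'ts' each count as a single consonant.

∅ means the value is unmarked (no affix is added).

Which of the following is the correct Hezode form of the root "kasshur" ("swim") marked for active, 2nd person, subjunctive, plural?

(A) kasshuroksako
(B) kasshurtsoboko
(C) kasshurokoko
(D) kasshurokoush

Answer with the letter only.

Attach mood subjunctive -ok (after consonant 'r') → kasshurok.
Attach number plural -o → kasshuroko.
voice = active: zero marking, form stays kasshuroko.
Attach person 2nd person -ko → kasshurokoko.
Vowel harmony: no change.
So the correct form is kasshurokoko, option (C).
(A) kasshuroksako is wrong: it uses dual instead of plural for number.
(D) kasshurokoush is wrong: it uses 3rd person instead of 2nd person for person.
(B) kasshurtsoboko is wrong: it uses optative instead of subjunctive for mood.

C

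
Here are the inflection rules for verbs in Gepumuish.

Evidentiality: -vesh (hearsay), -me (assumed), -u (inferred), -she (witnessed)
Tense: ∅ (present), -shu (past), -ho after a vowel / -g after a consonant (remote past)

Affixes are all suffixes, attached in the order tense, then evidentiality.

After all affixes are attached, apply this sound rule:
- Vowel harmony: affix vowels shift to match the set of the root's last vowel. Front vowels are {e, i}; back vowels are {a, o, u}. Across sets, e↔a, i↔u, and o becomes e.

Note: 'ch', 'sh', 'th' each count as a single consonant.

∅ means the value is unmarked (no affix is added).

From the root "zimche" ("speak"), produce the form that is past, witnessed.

Attach tense past -shu → zimcheshu.
Attach evidentiality witnessed -she → zimcheshushe.
Apply vowel harmony: zimcheshushe → zimcheshishe.

zimcheshishe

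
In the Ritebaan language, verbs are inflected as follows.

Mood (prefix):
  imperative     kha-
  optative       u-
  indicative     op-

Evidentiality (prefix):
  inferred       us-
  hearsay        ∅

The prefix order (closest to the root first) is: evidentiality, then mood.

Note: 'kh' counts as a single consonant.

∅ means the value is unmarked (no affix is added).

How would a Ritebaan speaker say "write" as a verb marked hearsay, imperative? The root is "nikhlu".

evidentiality = hearsay: zero marking, form stays nikhlu.
Attach mood imperative kha- → khanikhlu.

khanikhlu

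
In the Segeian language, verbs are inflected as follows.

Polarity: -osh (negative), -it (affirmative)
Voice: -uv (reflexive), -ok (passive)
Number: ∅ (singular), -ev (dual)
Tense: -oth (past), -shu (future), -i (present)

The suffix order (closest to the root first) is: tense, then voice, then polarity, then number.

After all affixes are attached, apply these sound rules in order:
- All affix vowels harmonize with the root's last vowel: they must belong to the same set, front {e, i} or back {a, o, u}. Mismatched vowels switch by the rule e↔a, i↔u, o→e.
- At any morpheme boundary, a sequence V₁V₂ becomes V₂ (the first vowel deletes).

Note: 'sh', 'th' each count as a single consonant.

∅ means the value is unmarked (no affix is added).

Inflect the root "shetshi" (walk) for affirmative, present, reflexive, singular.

shetshivit

Attach tense present -i → shetshii.
Attach voice reflexive -uv → shetshiiuv.
Attach polarity affirmative -it → shetshiiuvit.
number = singular: zero marking, form stays shetshiiuvit.
Apply vowel harmony: shetshiiuvit → shetshiiivit.
Apply vowel deletion: shetshiiivit → shetshivit.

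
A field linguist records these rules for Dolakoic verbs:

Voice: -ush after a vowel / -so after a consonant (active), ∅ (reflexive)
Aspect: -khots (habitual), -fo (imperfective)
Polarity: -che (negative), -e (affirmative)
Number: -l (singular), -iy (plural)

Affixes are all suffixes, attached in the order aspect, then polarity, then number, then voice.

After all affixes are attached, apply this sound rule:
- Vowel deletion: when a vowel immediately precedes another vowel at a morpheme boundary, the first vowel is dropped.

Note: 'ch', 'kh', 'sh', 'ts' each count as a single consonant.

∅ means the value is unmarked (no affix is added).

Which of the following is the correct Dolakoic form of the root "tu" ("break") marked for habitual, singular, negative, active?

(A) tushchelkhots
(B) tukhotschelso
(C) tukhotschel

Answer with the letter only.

Attach aspect habitual -khots → tukhots.
Attach polarity negative -che → tukhotsche.
Attach number singular -l → tukhotschel.
Attach voice active -so (after consonant 'l') → tukhotschelso.
Vowel deletion: no change.
So the correct form is tukhotschelso, option (B).
(C) tukhotschel is wrong: it uses reflexive instead of active for voice.
(A) tushchelkhots is wrong: it has the affixes in the wrong order.

B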